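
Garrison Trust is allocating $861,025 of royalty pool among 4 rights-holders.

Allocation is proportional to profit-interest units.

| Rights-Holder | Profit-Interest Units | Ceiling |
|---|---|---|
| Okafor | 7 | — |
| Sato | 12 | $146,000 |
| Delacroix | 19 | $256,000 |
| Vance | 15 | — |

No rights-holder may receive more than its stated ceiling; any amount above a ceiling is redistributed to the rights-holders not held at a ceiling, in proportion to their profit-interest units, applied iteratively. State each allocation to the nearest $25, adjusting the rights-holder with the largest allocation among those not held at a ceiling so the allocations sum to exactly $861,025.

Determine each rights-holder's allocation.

Okafor: $146,050; Sato: $146,000; Delacroix: $256,000; Vance: $312,975

Total profit-interest units = 53.
Pro-rata shares before constraints: Okafor 113,720.28; Sato 194,949.06; Delacroix 308,669.34; Vance 243,686.32.
Capped: Sato ($146,000), Delacroix ($256,000); balance $459,025 reallocated over remaining profit-interest units 22.
Remaining shares: Okafor 146,053.41 → $146,050; Vance 312,971.59 → $312,975.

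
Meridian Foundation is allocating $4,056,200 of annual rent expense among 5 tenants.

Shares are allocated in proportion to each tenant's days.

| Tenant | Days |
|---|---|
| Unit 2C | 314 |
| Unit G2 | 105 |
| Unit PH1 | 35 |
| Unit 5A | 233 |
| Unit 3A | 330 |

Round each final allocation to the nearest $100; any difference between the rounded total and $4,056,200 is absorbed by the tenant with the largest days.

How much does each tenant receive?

Total days = 1,017.
Proportional shares: Unit 2C 314/1,017 × $4,056,200 = 1,252,356.74; Unit G2 105/1,017 × $4,056,200 = 418,781.71; Unit PH1 35/1,017 × $4,056,200 = 139,593.90; Unit 5A 233/1,017 × $4,056,200 = 929,296.56; Unit 3A 330/1,017 × $4,056,200 = 1,316,171.09.
After rounding ($100): Unit 2C $1,252,400; Unit G2 $418,800; Unit PH1 $139,600; Unit 5A $929,300; Unit 3A $1,316,200. Sum = $4,056,300.
Difference $4,056,200 − $4,056,300 = −$100 applied to largest days (Unit 3A): Unit 3A becomes $1,316,100.

Unit 2C: $1,252,400 | Unit G2: $418,800 | Unit PH1: $139,600 | Unit 5A: $929,300 | Unit 3A: $1,316,100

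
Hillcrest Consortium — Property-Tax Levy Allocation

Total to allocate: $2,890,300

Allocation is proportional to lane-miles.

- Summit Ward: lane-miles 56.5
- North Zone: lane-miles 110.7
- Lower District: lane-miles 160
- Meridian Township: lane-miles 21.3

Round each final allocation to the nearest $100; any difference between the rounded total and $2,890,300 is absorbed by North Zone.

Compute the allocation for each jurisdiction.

Summit Ward: $468,600; North Zone: $918,000; Lower District: $1,327,000; Meridian Township: $176,700

Combined lane-miles = 348.5.
Proportional shares: Summit Ward 56.5/348.5 × $2,890,300 = 468,585.22; North Zone 110.7/348.5 × $2,890,300 = 918,095.29; Lower District 160/348.5 × $2,890,300 = 1,326,967.00; Meridian Township 21.3/348.5 × $2,890,300 = 176,652.48.
At nearest $100: Summit Ward $468,600; North Zone $918,100; Lower District $1,327,000; Meridian Township $176,700. Sum = $2,890,400.
Difference $2,890,300 − $2,890,400 = −$100 applied to North Zone: North Zone becomes $918,000.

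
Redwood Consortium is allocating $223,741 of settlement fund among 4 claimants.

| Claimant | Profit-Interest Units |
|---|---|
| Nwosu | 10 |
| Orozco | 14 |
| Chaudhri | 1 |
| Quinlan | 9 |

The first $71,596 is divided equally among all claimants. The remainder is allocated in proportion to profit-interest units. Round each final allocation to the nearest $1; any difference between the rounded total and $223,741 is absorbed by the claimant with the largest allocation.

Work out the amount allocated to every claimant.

$71,596 shared equally gives $17,899 per claimant.
Remainder $152,145 by profit-interest units (total 34): Nwosu 44,748.53 → $44,749; Orozco 62,647.94 → $62,648; Chaudhri 4,474.85 → $4,475; Quinlan 40,273.68 → $40,274.
Rounding difference −$1 on remainder applied to Orozco.
Totals: Nwosu $17,899 + $44,749 = $62,648; Orozco $17,899 + $62,647 = $80,546; Chaudhri $17,899 + $4,475 = $22,374; Quinlan $17,899 + $40,274 = $58,173.

Nwosu: $62,648 · Orozco: $80,546 · Chaudhri: $22,374 · Quinlan: $58,173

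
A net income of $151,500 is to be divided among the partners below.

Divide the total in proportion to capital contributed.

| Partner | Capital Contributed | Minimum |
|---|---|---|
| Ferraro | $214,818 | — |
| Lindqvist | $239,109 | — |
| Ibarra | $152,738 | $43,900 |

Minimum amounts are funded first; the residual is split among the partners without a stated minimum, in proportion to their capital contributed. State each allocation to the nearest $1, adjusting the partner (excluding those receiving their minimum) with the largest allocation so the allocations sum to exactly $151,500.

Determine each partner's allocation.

Guaranteed amounts: Ibarra $43,900. Balance $107,600.
Balance split over remaining capital contributed 453,927: Ferraro 50,921.00 → $50,921; Lindqvist 56,679.00 → $56,679.

Ferraro: $50,921 · Lindqvist: $56,679 · Ibarra: $43,900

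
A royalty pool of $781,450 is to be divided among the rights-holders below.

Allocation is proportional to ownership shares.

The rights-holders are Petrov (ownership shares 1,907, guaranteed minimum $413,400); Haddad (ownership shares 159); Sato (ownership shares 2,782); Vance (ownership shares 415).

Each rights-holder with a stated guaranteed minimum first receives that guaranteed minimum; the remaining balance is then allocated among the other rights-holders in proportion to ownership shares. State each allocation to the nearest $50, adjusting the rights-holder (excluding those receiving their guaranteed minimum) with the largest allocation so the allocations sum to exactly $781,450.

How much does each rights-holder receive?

Petrov: $413,400 | Haddad: $17,450 | Sato: $305,100 | Vance: $45,500

Guaranteed amounts: Petrov $413,400. Residual $368,050.
Residual split over remaining ownership shares 3,356: Haddad 17,437.41 → $17,450; Sato 305,099.85 → $305,100; Vance 45,512.74 → $45,500.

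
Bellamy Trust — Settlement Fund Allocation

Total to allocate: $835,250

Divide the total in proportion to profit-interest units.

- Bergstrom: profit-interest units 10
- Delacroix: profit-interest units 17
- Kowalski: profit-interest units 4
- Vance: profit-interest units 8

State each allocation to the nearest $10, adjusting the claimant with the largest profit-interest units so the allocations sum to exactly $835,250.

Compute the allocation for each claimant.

Sum of profit-interest units: 10 + 17 + 4 + 8 = 39.
Raw shares: Bergstrom 214,166.67; Delacroix 364,083.33; Kowalski 85,666.67; Vance 171,333.33.
After rounding ($10): Bergstrom $214,170; Delacroix $364,080; Kowalski $85,670; Vance $171,330. Sum = $835,250.
No rounding difference to absorb.

Bergstrom: $214,170; Delacroix: $364,080; Kowalski: $85,670; Vance: $171,330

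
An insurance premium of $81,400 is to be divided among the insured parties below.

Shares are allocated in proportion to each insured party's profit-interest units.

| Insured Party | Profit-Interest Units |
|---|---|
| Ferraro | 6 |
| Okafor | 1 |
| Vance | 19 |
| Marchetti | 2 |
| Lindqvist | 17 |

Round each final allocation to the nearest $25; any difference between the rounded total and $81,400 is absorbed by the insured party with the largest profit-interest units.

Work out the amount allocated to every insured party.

Sum of profit-interest units: 6 + 1 + 19 + 2 + 17 = 45.
Raw shares: Ferraro 10,853.33; Okafor 1,808.89; Vance 34,368.89; Marchetti 3,617.78; Lindqvist 30,751.11.
After rounding ($25): Ferraro $10,850; Okafor $1,800; Vance $34,375; Marchetti $3,625; Lindqvist $30,750. Sum = $81,400.
Sum already equals the total — no adjustment.

Ferraro: $10,850 | Okafor: $1,800 | Vance: $34,375 | Marchetti: $3,625 | Lindqvist: $30,750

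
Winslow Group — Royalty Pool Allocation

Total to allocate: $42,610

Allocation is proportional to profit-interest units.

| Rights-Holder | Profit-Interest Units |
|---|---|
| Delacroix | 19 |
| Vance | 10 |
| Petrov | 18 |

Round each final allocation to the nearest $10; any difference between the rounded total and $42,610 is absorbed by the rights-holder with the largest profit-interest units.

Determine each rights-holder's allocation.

Total profit-interest units = 47.
Unrounded shares: Delacroix 19/47 × $42,610 = 17,225.32; Vance 10/47 × $42,610 = 9,065.96; Petrov 18/47 × $42,610 = 16,318.72.
Rounded to nearest $10: Delacroix $17,230; Vance $9,070; Petrov $16,320. Sum = $42,620.
Difference $42,610 − $42,620 = −$10 applied to largest profit-interest units (Delacroix): Delacroix becomes $17,220.

Delacroix: $17,220 · Vance: $9,070 · Petrov: $16,320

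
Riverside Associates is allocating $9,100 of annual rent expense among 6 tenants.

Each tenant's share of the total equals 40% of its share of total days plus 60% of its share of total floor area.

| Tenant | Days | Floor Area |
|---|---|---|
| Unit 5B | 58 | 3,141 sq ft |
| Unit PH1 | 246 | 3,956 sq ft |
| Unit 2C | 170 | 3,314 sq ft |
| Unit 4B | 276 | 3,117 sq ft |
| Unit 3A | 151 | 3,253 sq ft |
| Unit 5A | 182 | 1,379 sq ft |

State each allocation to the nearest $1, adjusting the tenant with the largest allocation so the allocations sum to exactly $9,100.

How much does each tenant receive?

Unit 5B: $1,139 | Unit PH1: $2,016 | Unit 2C: $1,568 | Unit 4B: $1,865 | Unit 3A: $1,486 | Unit 5A: $1,026

Days total 1,083; floor area total 18,160.
Blended shares (40% days + 60% floor area): Unit 5B 0.1252; Unit PH1 0.2216; Unit 2C 0.1723; Unit 4B 0.2049; Unit 3A 0.1632; Unit 5A 0.1128.
Raw shares: Unit 5B 1,139.32; Unit PH1 2,016.23; Unit 2C 1,567.77; Unit 4B 1,864.81; Unit 3A 1,485.57; Unit 5A 1,026.32.
After rounding ($1): Unit 5B $1,139; Unit PH1 $2,016; Unit 2C $1,568; Unit 4B $1,865; Unit 3A $1,486; Unit 5A $1,026. Sum = $9,100.
Sum already equals the total — no adjustment.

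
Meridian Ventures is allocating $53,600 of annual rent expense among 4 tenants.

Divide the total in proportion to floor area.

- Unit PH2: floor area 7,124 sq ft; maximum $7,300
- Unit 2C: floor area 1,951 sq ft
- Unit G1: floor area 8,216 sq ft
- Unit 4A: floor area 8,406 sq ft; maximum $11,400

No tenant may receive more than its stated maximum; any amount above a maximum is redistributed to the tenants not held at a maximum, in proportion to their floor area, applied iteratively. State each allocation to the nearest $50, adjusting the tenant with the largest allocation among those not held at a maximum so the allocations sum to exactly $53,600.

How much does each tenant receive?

Combined floor area = 25,697.
Pro-rata shares before constraints: Unit PH2 14,859.57; Unit 2C 4,069.49; Unit G1 17,137.32; Unit 4A 17,533.63.
Held at cap: Unit PH2 ($7,300), Unit 4A ($11,400); remaining pool $34,900 reallocated over remaining floor area 10,167.
Redistributed shares: Unit 2C 6,697.15 → $6,700; Unit G1 28,202.85 → $28,200.

Unit PH2: $7,300 · Unit 2C: $6,700 · Unit G1: $28,200 · Unit 4A: $11,400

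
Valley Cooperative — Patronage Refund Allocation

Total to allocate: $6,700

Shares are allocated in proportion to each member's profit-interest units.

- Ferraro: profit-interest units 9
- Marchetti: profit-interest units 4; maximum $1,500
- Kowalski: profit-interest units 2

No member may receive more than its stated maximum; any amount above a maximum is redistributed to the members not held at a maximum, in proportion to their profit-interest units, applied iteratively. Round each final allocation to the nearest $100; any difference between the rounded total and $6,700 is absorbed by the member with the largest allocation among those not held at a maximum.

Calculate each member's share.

Ferraro: $4,300; Marchetti: $1,500; Kowalski: $900

Profit-interest units total: 15.
Proportional shares (ignoring caps): Ferraro 4,020.00; Marchetti 1,786.67; Kowalski 893.33.
Cap binds for Marchetti ($1,500); residual $5,200 reallocated over remaining profit-interest units 11.
Remaining shares: Ferraro 4,254.55 → $4,300; Kowalski 945.45 → $900.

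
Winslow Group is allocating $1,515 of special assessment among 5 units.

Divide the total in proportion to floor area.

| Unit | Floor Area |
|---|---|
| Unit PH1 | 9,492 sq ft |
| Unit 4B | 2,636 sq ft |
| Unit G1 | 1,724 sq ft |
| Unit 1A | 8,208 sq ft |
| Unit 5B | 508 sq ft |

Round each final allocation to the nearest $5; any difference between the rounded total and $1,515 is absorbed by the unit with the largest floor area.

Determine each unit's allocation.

Unit PH1: $640; Unit 4B: $175; Unit G1: $115; Unit 1A: $550; Unit 5B: $35

Floor area total: 22,568.
Pro-rata amounts: Unit PH1 9,492/22,568 × $1,515 = 637.20; Unit 4B 2,636/22,568 × $1,515 = 176.96; Unit G1 1,724/22,568 × $1,515 = 115.73; Unit 1A 8,208/22,568 × $1,515 = 551.01; Unit 5B 508/22,568 × $1,515 = 34.10.
After rounding ($5): Unit PH1 $635; Unit 4B $175; Unit G1 $115; Unit 1A $550; Unit 5B $35. Sum = $1,510.
Difference $1,515 − $1,510 = +$5 applied to largest floor area (Unit PH1): Unit PH1 becomes $640.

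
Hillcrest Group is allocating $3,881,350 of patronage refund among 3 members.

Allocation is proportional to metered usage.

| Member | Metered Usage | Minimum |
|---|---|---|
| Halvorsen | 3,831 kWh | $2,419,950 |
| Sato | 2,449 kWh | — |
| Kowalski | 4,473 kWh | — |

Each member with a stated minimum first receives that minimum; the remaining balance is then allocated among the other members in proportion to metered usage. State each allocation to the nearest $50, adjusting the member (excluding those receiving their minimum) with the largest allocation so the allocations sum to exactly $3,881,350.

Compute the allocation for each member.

Fund the minimums — Halvorsen $2,419,950. Remaining pool $1,461,400.
Remaining pool split over remaining metered usage 6,922: Sato 517,042.56 → $517,050; Kowalski 944,357.44 → $944,350.

Halvorsen: $2,419,950; Sato: $517,050; Kowalski: $944,350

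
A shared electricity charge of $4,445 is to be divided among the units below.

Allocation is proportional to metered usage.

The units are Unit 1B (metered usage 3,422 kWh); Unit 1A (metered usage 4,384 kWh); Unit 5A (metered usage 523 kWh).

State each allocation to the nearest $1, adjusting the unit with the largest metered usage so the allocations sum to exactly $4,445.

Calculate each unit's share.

Unit 1B: $1,826; Unit 1A: $2,340; Unit 5A: $279

Combined metered usage = 3,422 + 4,384 + 523 = 8,329.
Pro-rata amounts: Unit 1B 1,826.24; Unit 1A 2,339.64; Unit 5A 279.11.
At nearest $1: Unit 1B $1,826; Unit 1A $2,340; Unit 5A $279. Sum = $4,445.
Sum already equals the total — no adjustment.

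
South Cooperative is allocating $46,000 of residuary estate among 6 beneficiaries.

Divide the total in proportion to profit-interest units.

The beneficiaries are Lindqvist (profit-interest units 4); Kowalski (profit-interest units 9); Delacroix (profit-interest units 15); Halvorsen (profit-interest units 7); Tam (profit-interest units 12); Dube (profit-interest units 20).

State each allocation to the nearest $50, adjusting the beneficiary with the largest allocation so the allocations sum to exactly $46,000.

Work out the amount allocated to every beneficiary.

Total profit-interest units = 67.
Pro-rata amounts: Lindqvist 4/67 × $46,000 = 2,746.27; Kowalski 9/67 × $46,000 = 6,179.10; Delacroix 15/67 × $46,000 = 10,298.51; Halvorsen 7/67 × $46,000 = 4,805.97; Tam 12/67 × $46,000 = 8,238.81; Dube 20/67 × $46,000 = 13,731.34.
Rounded to nearest $50: Lindqvist $2,750; Kowalski $6,200; Delacroix $10,300; Halvorsen $4,800; Tam $8,250; Dube $13,750. Sum = $46,050.
Difference $46,000 − $46,050 = −$50 applied to largest allocation (Dube): Dube becomes $13,700.

Lindqvist: $2,750; Kowalski: $6,200; Delacroix: $10,300; Halvorsen: $4,800; Tam: $8,250; Dube: $13,700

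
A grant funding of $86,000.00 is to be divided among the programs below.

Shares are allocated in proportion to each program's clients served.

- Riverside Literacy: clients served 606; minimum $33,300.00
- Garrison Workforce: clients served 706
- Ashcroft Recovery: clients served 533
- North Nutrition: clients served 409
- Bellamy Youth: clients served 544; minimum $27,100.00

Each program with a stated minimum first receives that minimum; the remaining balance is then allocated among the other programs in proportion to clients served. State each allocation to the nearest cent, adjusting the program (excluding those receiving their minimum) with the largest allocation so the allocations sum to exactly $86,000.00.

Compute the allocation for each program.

Riverside Literacy: $33,300.00 | Garrison Workforce: $10,966.99 | Ashcroft Recovery: $8,279.61 | North Nutrition: $6,353.40 | Bellamy Youth: $27,100.00

Fund the minimums — Riverside Literacy $33,300.00; Bellamy Youth $27,100.00. Remaining pool $25,600.00.
Remaining pool split over remaining clients served 1,648: Garrison Workforce 10,966.9903 → $10,966.99; Ashcroft Recovery 8,279.6117 → $8,279.61; North Nutrition 6,353.3981 → $6,353.40.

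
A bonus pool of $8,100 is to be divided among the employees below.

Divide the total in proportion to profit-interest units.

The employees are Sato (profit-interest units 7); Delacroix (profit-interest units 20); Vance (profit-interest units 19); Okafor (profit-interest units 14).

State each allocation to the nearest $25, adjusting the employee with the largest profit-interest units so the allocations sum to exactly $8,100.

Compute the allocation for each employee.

Sato: $950; Delacroix: $2,675; Vance: $2,575; Okafor: $1,900

Total profit-interest units = 60.
Raw shares: Sato 7/60 × $8,100 = 945.00; Delacroix 20/60 × $8,100 = 2,700.00; Vance 19/60 × $8,100 = 2,565.00; Okafor 14/60 × $8,100 = 1,890.00.
After rounding ($25): Sato $950; Delacroix $2,700; Vance $2,575; Okafor $1,900. Sum = $8,125.
Difference $8,100 − $8,125 = −$25 applied to largest profit-interest units (Delacroix): Delacroix becomes $2,675.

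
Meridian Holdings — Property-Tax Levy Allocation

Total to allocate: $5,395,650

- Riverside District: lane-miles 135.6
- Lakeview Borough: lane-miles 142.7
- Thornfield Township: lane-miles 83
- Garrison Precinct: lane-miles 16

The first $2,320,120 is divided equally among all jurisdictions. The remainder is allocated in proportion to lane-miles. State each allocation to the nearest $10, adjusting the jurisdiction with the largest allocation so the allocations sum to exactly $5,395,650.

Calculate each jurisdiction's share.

$2,320,120 shared equally gives $580,030 per jurisdiction.
Remainder $3,075,530 by lane-miles (total 377.3): Riverside District 1,105,332.28 → $1,105,330; Lakeview Borough 1,163,207.34 → $1,163,210; Thornfield Township 676,567.69 → $676,570; Garrison Precinct 130,422.69 → $130,420.
Totals: Riverside District $580,030 + $1,105,330 = $1,685,360; Lakeview Borough $580,030 + $1,163,210 = $1,743,240; Thornfield Township $580,030 + $676,570 = $1,256,600; Garrison Precinct $580,030 + $130,420 = $710,450.

Riverside District: $1,685,360 | Lakeview Borough: $1,743,240 | Thornfield Township: $1,256,600 | Garrison Precinct: $710,450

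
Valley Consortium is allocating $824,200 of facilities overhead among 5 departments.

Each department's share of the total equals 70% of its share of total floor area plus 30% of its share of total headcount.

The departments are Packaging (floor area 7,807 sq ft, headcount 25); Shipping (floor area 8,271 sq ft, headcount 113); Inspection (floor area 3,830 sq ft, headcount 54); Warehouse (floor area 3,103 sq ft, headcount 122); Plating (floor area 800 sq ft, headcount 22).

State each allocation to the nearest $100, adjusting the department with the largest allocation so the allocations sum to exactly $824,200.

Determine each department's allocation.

Packaging: $207,600 | Shipping: $283,500 | Inspection: $132,500 | Warehouse: $165,000 | Plating: $35,600

Totals — floor area 23,811, headcount 336.
Combined weights (70% floor area + 30% headcount): Packaging 0.2518; Shipping 0.3440; Inspection 0.1608; Warehouse 0.2002; Plating 0.0432.
Raw shares: Packaging 207,560.76; Shipping 283,562.04; Inspection 132,539.03; Warehouse 164,964.55; Plating 35,573.63.
At nearest $100: Packaging $207,600; Shipping $283,600; Inspection $132,500; Warehouse $165,000; Plating $35,600. Sum = $824,300.
Difference $824,200 − $824,300 = −$100 applied to largest allocation (Shipping): Shipping becomes $283,500.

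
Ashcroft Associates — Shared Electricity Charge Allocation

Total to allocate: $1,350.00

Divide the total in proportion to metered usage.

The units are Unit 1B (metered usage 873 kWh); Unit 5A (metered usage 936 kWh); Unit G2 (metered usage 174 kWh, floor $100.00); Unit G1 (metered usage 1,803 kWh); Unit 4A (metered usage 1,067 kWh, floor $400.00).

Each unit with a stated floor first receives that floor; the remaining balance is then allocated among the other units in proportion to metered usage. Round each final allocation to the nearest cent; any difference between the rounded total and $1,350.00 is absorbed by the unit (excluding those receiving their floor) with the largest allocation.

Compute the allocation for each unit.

Unit 1B: $205.44; Unit 5A: $220.27; Unit G2: $100.00; Unit G1: $424.29; Unit 4A: $400.00

Guaranteed amounts: Unit G2 $100.00; Unit 4A $400.00. Remaining pool $850.00.
Remaining pool split over remaining metered usage 3,612: Unit 1B 205.4402 → $205.44; Unit 5A 220.2658 → $220.27; Unit G1 424.2940 → $424.29.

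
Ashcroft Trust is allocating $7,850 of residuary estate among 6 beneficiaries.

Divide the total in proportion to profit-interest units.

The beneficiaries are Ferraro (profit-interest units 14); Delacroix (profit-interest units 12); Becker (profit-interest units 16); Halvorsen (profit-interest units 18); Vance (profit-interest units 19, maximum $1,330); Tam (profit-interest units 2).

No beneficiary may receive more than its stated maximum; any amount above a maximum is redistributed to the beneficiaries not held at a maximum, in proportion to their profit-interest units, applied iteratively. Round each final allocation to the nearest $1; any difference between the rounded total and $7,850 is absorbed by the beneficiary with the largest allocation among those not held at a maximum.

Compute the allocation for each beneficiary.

Ferraro: $1,472 · Delacroix: $1,262 · Becker: $1,683 · Halvorsen: $1,893 · Vance: $1,330 · Tam: $210

Total profit-interest units = 81.
Proportional shares (ignoring caps): Ferraro 1,356.79; Delacroix 1,162.96; Becker 1,550.62; Halvorsen 1,744.44; Vance 1,841.36; Tam 193.83.
Held at cap: Vance ($1,330); remaining pool $6,520 reallocated over remaining profit-interest units 62.
Shares after redistribution: Ferraro 1,472.26 → $1,472; Delacroix 1,261.94 → $1,262; Becker 1,682.58 → $1,683; Halvorsen 1,892.90 → $1,893; Tam 210.32 → $210.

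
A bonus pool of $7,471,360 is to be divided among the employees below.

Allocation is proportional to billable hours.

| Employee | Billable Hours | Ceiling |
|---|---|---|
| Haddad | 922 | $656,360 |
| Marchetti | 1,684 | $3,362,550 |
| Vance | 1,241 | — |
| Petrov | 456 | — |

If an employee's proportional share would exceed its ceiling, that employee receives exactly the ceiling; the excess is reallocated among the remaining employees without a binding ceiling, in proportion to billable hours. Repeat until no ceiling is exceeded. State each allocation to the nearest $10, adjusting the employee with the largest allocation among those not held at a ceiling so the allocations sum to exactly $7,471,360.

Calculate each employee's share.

Billable hours total: 4,303.
Pro-rata shares before constraints: Haddad 1,600,881.69; Marchetti 2,923,953.11; Vance 2,154,765.92; Petrov 791,759.27.
Capped: Haddad ($656,360); remaining pool $6,815,000 reallocated over remaining billable hours 3,381.
Capped: Marchetti ($3,362,550); remaining pool $3,452,450 reallocated over remaining billable hours 1,697.
Remaining shares: Vance 2,524,743.93 → $2,524,740; Petrov 927,706.07 → $927,710.

Haddad: $656,360 | Marchetti: $3,362,550 | Vance: $2,524,740 | Petrov: $927,710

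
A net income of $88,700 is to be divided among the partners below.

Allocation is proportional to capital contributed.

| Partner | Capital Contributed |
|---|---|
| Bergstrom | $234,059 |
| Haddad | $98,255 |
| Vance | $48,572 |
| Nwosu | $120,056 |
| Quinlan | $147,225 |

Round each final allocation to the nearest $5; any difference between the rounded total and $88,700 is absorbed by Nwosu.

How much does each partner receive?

Sum of capital contributed: 648,167.
Proportional shares: Bergstrom 234,059/648,167 × $88,700 = 32,030.38; Haddad 98,255/648,167 × $88,700 = 13,445.95; Vance 48,572/648,167 × $88,700 = 6,646.95; Nwosu 120,056/648,167 × $88,700 = 16,429.36; Quinlan 147,225/648,167 × $88,700 = 20,147.37.
After rounding ($5): Bergstrom $32,030; Haddad $13,445; Vance $6,645; Nwosu $16,430; Quinlan $20,145. Sum = $88,695.
Difference $88,700 − $88,695 = +$5 applied to Nwosu: Nwosu becomes $16,435.

Bergstrom: $32,030 | Haddad: $13,445 | Vance: $6,645 | Nwosu: $16,435 | Quinlan: $20,145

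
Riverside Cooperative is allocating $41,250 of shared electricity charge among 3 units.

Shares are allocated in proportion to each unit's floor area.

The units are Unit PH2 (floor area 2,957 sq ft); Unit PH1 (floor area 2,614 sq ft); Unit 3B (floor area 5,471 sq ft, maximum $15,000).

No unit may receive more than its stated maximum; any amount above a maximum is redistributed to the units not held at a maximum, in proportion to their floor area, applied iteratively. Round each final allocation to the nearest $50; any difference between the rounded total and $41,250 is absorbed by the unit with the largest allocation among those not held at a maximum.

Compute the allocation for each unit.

Unit PH2: $13,950; Unit PH1: $12,300; Unit 3B: $15,000

Total floor area = 11,042.
Unconstrained shares: Unit PH2 11,046.57; Unit PH1 9,765.21; Unit 3B 20,438.21.
Held at cap: Unit 3B ($15,000); remaining pool $26,250 reallocated over remaining floor area 5,571.
Shares after redistribution: Unit PH2 13,933.09 → $13,950; Unit PH1 12,316.91 → $12,300.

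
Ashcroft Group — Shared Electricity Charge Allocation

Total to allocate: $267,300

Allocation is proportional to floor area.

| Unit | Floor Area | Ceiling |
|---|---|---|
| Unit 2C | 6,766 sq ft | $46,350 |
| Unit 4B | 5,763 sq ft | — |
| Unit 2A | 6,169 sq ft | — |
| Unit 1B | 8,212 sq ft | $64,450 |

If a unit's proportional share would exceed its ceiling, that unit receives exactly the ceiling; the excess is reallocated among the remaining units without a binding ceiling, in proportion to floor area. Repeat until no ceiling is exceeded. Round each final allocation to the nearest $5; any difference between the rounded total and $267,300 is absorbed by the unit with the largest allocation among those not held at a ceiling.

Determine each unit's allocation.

Total floor area = 26,910.
Unconstrained shares: Unit 2C 67,207.42; Unit 4B 57,244.52; Unit 2A 61,277.36; Unit 1B 81,570.70.
Held at cap: Unit 2C ($46,350), Unit 1B ($64,450); balance $156,500 reallocated over remaining floor area 11,932.
Shares after redistribution: Unit 4B 75,587.45 → $75,585; Unit 2A 80,912.55 → $80,915.

Unit 2C: $46,350; Unit 4B: $75,585; Unit 2A: $80,915; Unit 1B: $64,450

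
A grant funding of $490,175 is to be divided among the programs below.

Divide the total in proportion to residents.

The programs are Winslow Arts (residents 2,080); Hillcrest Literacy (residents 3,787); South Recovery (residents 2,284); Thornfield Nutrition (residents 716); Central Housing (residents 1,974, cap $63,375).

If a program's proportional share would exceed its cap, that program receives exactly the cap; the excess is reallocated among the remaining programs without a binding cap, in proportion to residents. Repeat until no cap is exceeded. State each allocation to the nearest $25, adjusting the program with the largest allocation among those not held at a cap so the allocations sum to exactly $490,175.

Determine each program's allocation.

Winslow Arts: $100,125; Hillcrest Literacy: $182,275; South Recovery: $109,925; Thornfield Nutrition: $34,475; Central Housing: $63,375

Total residents = 10,841.
Unconstrained shares: Winslow Arts 94,047.04; Hillcrest Literacy 171,228.92; South Recovery 103,270.89; Thornfield Nutrition 32,373.89; Central Housing 89,254.26.
Capped: Central Housing ($63,375); balance $426,800 reallocated over remaining residents 8,867.
Redistributed shares: Winslow Arts 100,117.74 → $100,125; Hillcrest Literacy 182,281.67 → $182,275; South Recovery 109,936.98 → $109,925; Thornfield Nutrition 34,463.61 → $34,475.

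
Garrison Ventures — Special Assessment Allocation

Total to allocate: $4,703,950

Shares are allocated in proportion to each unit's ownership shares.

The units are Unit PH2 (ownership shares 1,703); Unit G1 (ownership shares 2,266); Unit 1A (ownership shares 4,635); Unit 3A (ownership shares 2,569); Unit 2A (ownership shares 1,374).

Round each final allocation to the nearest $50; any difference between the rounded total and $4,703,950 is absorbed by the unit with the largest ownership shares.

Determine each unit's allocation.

Unit PH2: $638,450; Unit G1: $849,550; Unit 1A: $1,737,700; Unit 3A: $963,150; Unit 2A: $515,100

Total ownership shares = 1,703 + 2,266 + 4,635 + 2,569 + 1,374 = 12,547.
Pro-rata amounts: Unit PH2 638,465.52; Unit G1 849,537.79; Unit 1A 1,737,690.94; Unit 3A 963,134.42; Unit 2A 515,121.33.
Rounded to nearest $50: Unit PH2 $638,450; Unit G1 $849,550; Unit 1A $1,737,700; Unit 3A $963,150; Unit 2A $515,100. Sum = $4,703,950.
Sum already equals the total — no adjustment.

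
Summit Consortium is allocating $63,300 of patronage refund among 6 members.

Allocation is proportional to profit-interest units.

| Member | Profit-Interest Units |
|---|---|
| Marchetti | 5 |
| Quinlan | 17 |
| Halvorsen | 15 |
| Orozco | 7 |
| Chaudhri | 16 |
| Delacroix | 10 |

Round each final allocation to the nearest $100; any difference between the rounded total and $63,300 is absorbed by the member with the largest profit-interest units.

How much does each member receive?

Marchetti: $4,500 | Quinlan: $15,400 | Halvorsen: $13,600 | Orozco: $6,300 | Chaudhri: $14,500 | Delacroix: $9,000

Profit-interest units total: 5 + 17 + 15 + 7 + 16 + 10 = 70.
Proportional shares: Marchetti 4,521.43; Quinlan 15,372.86; Halvorsen 13,564.29; Orozco 6,330.00; Chaudhri 14,468.57; Delacroix 9,042.86.
Rounded to nearest $100: Marchetti $4,500; Quinlan $15,400; Halvorsen $13,600; Orozco $6,300; Chaudhri $14,500; Delacroix $9,000. Sum = $63,300.
No rounding difference to absorb.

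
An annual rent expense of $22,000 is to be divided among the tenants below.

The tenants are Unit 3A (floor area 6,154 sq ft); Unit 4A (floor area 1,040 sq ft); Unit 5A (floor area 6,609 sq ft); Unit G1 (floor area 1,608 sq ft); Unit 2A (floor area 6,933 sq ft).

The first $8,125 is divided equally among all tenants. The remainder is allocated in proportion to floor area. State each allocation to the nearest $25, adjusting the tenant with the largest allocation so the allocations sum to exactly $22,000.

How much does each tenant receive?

Unit 3A: $5,450 | Unit 4A: $2,275 | Unit 5A: $5,725 | Unit G1: $2,625 | Unit 2A: $5,925

First tranche $8,125 split equally: $1,625 each.
Remainder $13,875 by floor area (total 22,344): Unit 3A 3,821.46 → $3,825; Unit 4A 645.81 → $650; Unit 5A 4,104.00 → $4,100; Unit G1 998.52 → $1,000; Unit 2A 4,305.20 → $4,300.
Totals: Unit 3A $1,625 + $3,825 = $5,450; Unit 4A $1,625 + $650 = $2,275; Unit 5A $1,625 + $4,100 = $5,725; Unit G1 $1,625 + $1,000 = $2,625; Unit 2A $1,625 + $4,300 = $5,925.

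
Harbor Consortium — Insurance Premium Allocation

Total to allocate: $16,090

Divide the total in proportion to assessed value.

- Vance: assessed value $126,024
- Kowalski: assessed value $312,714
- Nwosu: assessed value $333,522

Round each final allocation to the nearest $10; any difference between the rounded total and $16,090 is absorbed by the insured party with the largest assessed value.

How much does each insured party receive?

Assessed value total: 772,260.
Raw shares: Vance 126,024/772,260 × $16,090 = 2,625.70; Kowalski 312,714/772,260 × $16,090 = 6,515.38; Nwosu 333,522/772,260 × $16,090 = 6,948.91.
At nearest $10: Vance $2,630; Kowalski $6,520; Nwosu $6,950. Sum = $16,100.
Difference $16,090 − $16,100 = −$10 applied to largest assessed value (Nwosu): Nwosu becomes $6,940.

Vance: $2,630 · Kowalski: $6,520 · Nwosu: $6,940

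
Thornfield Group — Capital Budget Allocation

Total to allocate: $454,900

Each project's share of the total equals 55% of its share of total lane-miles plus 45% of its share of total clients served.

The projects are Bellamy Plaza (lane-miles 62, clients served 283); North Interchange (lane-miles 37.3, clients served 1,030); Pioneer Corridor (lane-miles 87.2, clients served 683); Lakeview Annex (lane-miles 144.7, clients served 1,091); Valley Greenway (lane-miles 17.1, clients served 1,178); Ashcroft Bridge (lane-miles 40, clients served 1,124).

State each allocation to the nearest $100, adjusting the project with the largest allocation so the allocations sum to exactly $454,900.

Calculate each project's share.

Bellamy Plaza: $50,700 | North Interchange: $63,200 | Pioneer Corridor: $82,100 | Lakeview Annex: $134,600 | Valley Greenway: $55,800 | Ashcroft Bridge: $68,500

Totals — lane-miles 388.3, clients served 5,389.
Combined weights (55% lane-miles + 45% clients served): Bellamy Plaza 0.1115; North Interchange 0.1388; Pioneer Corridor 0.1805; Lakeview Annex 0.2961; Valley Greenway 0.1226; Ashcroft Bridge 0.1505.
Pro-rata amounts: Bellamy Plaza 50,698.68; North Interchange 63,158.95; Pioneer Corridor 82,130.19; Lakeview Annex 134,677.58; Valley Greenway 55,765.28; Ashcroft Bridge 68,469.31.
At nearest $100: Bellamy Plaza $50,700; North Interchange $63,200; Pioneer Corridor $82,100; Lakeview Annex $134,700; Valley Greenway $55,800; Ashcroft Bridge $68,500. Sum = $455,000.
Difference $454,900 − $455,000 = −$100 applied to largest allocation (Lakeview Annex): Lakeview Annex becomes $134,600.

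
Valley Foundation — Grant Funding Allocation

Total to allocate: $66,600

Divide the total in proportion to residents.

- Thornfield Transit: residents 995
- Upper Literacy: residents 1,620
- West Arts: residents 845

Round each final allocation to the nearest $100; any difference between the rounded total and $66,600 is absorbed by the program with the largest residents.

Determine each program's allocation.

Residents total: 3,460.
Raw shares: Thornfield Transit 995/3,460 × $66,600 = 19,152.31; Upper Literacy 1,620/3,460 × $66,600 = 31,182.66; West Arts 845/3,460 × $66,600 = 16,265.03.
At nearest $100: Thornfield Transit $19,200; Upper Literacy $31,200; West Arts $16,300. Sum = $66,700.
Difference $66,600 − $66,700 = −$100 applied to largest residents (Upper Literacy): Upper Literacy becomes $31,100.

Thornfield Transit: $19,200 · Upper Literacy: $31,100 · West Arts: $16,300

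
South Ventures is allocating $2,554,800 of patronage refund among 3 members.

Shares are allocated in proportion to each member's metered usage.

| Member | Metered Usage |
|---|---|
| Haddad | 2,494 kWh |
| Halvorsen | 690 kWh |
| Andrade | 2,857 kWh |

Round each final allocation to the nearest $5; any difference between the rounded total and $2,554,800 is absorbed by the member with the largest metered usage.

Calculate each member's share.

Haddad: $1,054,740; Halvorsen: $291,810; Andrade: $1,208,250

Sum of metered usage: 2,494 + 690 + 2,857 = 6,041.
Proportional shares: Haddad 1,054,737.82; Halvorsen 291,807.98; Andrade 1,208,254.20.
Rounded to nearest $5: Haddad $1,054,740; Halvorsen $291,810; Andrade $1,208,255. Sum = $2,554,805.
Difference $2,554,800 − $2,554,805 = −$5 applied to largest metered usage (Andrade): Andrade becomes $1,208,250.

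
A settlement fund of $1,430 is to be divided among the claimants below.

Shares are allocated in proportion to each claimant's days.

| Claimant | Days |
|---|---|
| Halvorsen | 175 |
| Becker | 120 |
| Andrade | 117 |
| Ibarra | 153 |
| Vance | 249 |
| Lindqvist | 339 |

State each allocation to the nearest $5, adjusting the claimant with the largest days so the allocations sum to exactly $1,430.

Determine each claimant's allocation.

Days total: 175 + 120 + 117 + 153 + 249 + 339 = 1,153.
Pro-rata amounts: Halvorsen 217.04; Becker 148.83; Andrade 145.11; Ibarra 189.76; Vance 308.82; Lindqvist 420.44.
At nearest $5: Halvorsen $215; Becker $150; Andrade $145; Ibarra $190; Vance $310; Lindqvist $420. Sum = $1,430.
No rounding difference to absorb.

Halvorsen: $215 | Becker: $150 | Andrade: $145 | Ibarra: $190 | Vance: $310 | Lindqvist: $420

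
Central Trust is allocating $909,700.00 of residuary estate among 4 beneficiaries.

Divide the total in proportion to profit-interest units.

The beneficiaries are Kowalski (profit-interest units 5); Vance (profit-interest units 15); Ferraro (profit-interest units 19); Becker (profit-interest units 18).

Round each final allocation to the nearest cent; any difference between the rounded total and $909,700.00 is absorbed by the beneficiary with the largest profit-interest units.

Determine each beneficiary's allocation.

Kowalski: $79,798.25 | Vance: $239,394.74 | Ferraro: $303,233.33 | Becker: $287,273.68

Total profit-interest units = 5 + 15 + 19 + 18 = 57.
Pro-rata amounts: Kowalski 79,798.2456; Vance 239,394.7368; Ferraro 303,233.3333; Becker 287,273.6842.
At nearest cent: Kowalski $79,798.25; Vance $239,394.74; Ferraro $303,233.33; Becker $287,273.68. Sum = $909,700.00.
Sum already equals the total — no adjustment.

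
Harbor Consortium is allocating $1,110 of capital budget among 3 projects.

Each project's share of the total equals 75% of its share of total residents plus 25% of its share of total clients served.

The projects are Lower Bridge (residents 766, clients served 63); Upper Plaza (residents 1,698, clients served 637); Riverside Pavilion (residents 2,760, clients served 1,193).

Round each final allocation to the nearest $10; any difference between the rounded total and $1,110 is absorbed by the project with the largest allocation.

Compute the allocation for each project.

Lower Bridge: $130 · Upper Plaza: $360 · Riverside Pavilion: $620

Totals — residents 5,224, clients served 1,893.
Composite weights (75% residents + 25% clients served): Lower Bridge 0.1183; Upper Plaza 0.3279; Riverside Pavilion 0.5538.
Unrounded shares: Lower Bridge 131.31; Upper Plaza 363.97; Riverside Pavilion 614.72.
Rounded to nearest $10: Lower Bridge $130; Upper Plaza $360; Riverside Pavilion $610. Sum = $1,100.
Difference $1,110 − $1,100 = +$10 applied to largest allocation (Riverside Pavilion): Riverside Pavilion becomes $620.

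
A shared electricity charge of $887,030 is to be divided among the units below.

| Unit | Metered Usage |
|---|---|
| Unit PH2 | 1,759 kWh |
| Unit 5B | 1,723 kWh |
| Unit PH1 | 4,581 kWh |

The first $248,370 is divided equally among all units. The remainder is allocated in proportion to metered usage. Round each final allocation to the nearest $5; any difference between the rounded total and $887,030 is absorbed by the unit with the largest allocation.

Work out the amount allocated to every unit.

Unit PH2: $222,120; Unit 5B: $219,265; Unit PH1: $445,645

First tranche $248,370 split equally: $82,790 each.
Remainder $638,660 by metered usage (total 8,063): Unit PH2 139,328.16 → $139,330; Unit 5B 136,476.64 → $136,475; Unit PH1 362,855.20 → $362,855.
Totals: Unit PH2 $82,790 + $139,330 = $222,120; Unit 5B $82,790 + $136,475 = $219,265; Unit PH1 $82,790 + $362,855 = $445,645.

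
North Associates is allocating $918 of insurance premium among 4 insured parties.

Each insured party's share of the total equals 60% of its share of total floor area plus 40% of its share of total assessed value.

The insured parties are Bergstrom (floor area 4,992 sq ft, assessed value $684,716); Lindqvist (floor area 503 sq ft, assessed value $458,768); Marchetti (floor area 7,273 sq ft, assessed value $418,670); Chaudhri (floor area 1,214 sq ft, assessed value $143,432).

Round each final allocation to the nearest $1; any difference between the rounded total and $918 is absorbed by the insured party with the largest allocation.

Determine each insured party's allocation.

Totals — floor area 13,982, assessed value 1,705,586.
Blended shares (60% floor area + 40% assessed value): Bergstrom 0.3748; Lindqvist 0.1292; Marchetti 0.4103; Chaudhri 0.0857.
Proportional shares: Bergstrom 344.07; Lindqvist 118.58; Marchetti 376.65; Chaudhri 78.70.
At nearest $1: Bergstrom $344; Lindqvist $119; Marchetti $377; Chaudhri $79. Sum = $919.
Difference $918 − $919 = −$1 applied to largest allocation (Marchetti): Marchetti becomes $376.

Bergstrom: $344 | Lindqvist: $119 | Marchetti: $376 | Chaudhri: $79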